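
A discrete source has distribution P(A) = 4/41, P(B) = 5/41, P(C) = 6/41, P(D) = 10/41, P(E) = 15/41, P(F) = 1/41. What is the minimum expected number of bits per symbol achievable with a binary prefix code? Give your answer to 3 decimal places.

Repeatedly combine the two least-probable nodes; the expected code length is the sum of the merged weights.
merge 1/41 + 4/41 → 5/41
merge 5/41 + 5/41 → 10/41
merge 6/41 + 10/41 → 16/41
merge 10/41 + 15/41 → 25/41
merge 16/41 + 25/41 → 1
L = 5/41 + 10/41 + 16/41 + 25/41 + 1 = 97/41 ≈ 2.366 bits/symbol.

2.366 bits/symbol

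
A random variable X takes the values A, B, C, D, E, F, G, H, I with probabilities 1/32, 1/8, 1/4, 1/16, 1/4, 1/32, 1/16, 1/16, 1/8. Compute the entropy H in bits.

2.8125 bits

Each probability is a power of 1/2, so log₂(1/p) is an integer.
H = Σ p·log₂(1/p) = 1/32·5 + 1/8·3 + 1/4·2 + 1/16·4 + 1/4·2 + 1/32·5 + 1/16·4 + 1/16·4 + 1/8·3 = 2.8125 bits.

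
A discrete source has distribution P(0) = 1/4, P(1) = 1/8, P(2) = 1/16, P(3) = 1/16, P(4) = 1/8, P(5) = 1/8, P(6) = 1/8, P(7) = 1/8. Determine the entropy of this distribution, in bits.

Each probability is a power of 1/2, so log₂(1/p) is an integer.
H = Σ p·log₂(1/p) = 1/4·2 + 1/8·3 + 1/16·4 + 1/16·4 + 1/8·3 + 1/8·3 + 1/8·3 + 1/8·3 = 2.875 bits.

2.875 bits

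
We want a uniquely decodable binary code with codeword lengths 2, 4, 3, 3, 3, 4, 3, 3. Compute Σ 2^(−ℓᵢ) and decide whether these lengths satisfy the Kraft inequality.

With common denominator 2^4 = 16: Σ 2^(−ℓᵢ) = 4/16 + 1/16 + 2/16 + 2/16 + 2/16 + 1/16 + 2/16 + 2/16 = 16/16 = 1.
Kraft's inequality requires Σ ≤ 1; here Σ = 1 ≤ 1, so such a prefix code exists.

1; yes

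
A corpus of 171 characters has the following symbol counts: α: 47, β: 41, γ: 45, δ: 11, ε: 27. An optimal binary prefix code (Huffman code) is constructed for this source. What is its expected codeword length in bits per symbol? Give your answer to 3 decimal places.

2.222 bits/symbol

Probabilities are the counts divided by 171.
Repeatedly combine the two least-probable nodes; the expected code length is the sum of the merged weights.
merge 11/171 + 3/19 → 2/9
merge 2/9 + 41/171 → 79/171
merge 5/19 + 47/171 → 92/171
merge 79/171 + 92/171 → 1
L = 2/9 + 79/171 + 92/171 + 1 = 20/9 ≈ 2.222 bits/symbol.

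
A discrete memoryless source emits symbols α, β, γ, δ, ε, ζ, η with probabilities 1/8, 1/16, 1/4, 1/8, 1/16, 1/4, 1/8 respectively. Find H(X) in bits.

Each probability is a power of 1/2, so log₂(1/p) is an integer.
H = Σ p·log₂(1/p) = 1/8·3 + 1/16·4 + 1/4·2 + 1/8·3 + 1/16·4 + 1/4·2 + 1/8·3 = 2.625 bits.

2.625 bits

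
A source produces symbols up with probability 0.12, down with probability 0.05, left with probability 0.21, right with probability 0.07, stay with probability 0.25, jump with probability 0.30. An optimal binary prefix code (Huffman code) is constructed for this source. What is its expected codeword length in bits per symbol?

2.36 bits/symbol

Repeatedly combine the two least-probable nodes; the expected code length is the sum of the merged weights.
merge 1/20 + 7/100 → 3/25
merge 3/25 + 3/25 → 6/25
merge 21/100 + 6/25 → 9/20
merge 1/4 + 3/10 → 11/20
merge 9/20 + 11/20 → 1
L = 3/25 + 6/25 + 9/20 + 11/20 + 1 = 59/25 = 2.36 bits/symbol.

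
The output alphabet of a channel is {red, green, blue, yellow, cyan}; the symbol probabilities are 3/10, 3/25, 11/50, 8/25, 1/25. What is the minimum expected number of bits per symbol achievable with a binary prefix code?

Repeatedly combine the two least-probable nodes; the expected code length is the sum of the merged weights.
merge 1/25 + 3/25 → 4/25
merge 4/25 + 11/50 → 19/50
merge 3/10 + 8/25 → 31/50
merge 19/50 + 31/50 → 1
L = 4/25 + 19/50 + 31/50 + 1 = 54/25 = 2.16 bits/symbol.

2.16 bits/symbol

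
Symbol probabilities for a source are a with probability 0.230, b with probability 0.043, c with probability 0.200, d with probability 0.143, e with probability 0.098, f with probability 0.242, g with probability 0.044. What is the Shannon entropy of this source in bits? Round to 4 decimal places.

2.5705 bits

H = −Σ pᵢ log₂ pᵢ.
−0.230·log₂(0.230) = 0.4877
−0.043·log₂(0.043) = 0.1952
−0.200·log₂(0.200) = 0.4644
−0.143·log₂(0.143) = 0.4012
−0.098·log₂(0.098) = 0.3284
−0.242·log₂(0.242) = 0.4954
−0.044·log₂(0.044) = 0.1983
Sum ≈ 2.5705 → 2.5705 bits.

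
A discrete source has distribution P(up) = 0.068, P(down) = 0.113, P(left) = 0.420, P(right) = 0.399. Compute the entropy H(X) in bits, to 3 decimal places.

H = −Σ pᵢ log₂ pᵢ.
−0.068·log₂(0.068) = 0.2637
−0.113·log₂(0.113) = 0.3555
−0.420·log₂(0.420) = 0.5256
−0.399·log₂(0.399) = 0.5289
Sum ≈ 1.6737 → 1.674 bits.

1.674 bits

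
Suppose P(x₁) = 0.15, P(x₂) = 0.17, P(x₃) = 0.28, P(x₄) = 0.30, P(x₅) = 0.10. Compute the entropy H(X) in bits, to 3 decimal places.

2.213 bits

H = −Σ pᵢ log₂ pᵢ.
−0.15·log₂(0.15) = 0.4105
−0.17·log₂(0.17) = 0.4346
−0.28·log₂(0.28) = 0.5142
−0.30·log₂(0.30) = 0.5211
−0.10·log₂(0.10) = 0.3322
Sum ≈ 2.2126 → 2.213 bits.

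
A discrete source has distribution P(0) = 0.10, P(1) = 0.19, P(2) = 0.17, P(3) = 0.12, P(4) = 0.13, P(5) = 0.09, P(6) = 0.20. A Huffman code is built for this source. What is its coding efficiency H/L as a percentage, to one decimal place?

98.2%

Entropy H = −Σ p log₂ p ≈ 2.7488 bits.
Huffman merges: 9/100+1/10→19/100; 3/25+13/100→1/4; 17/100+19/100→9/25; 19/100+1/5→39/100; 1/4+9/25→61/100; 39/100+61/100→1. L = 14/5 ≈ 2.8000.
Efficiency = H/L = 2.7488/2.8000 = 98.2%.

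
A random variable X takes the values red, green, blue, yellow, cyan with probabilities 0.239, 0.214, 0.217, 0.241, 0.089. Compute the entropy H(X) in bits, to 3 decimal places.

2.253 bits

H = −Σ pᵢ log₂ pᵢ.
−0.239·log₂(0.239) = 0.4935
−0.214·log₂(0.214) = 0.4760
−0.217·log₂(0.217) = 0.4783
−0.241·log₂(0.241) = 0.4947
−0.089·log₂(0.089) = 0.3106
Sum ≈ 2.2532 → 2.253 bits.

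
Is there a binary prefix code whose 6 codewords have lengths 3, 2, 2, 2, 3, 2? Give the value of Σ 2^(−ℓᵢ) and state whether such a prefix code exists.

1.25; no

With common denominator 2^3 = 8: Σ 2^(−ℓᵢ) = 1/8 + 2/8 + 2/8 + 2/8 + 1/8 + 2/8 = 10/8 = 1.25.
Kraft's inequality requires Σ ≤ 1; here Σ = 1.25 > 1, so no such prefix code exists.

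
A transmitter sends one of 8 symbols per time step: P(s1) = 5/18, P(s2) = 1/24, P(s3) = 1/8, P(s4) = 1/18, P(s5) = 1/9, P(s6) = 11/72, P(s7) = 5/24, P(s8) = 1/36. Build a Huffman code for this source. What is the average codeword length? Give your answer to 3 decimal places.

2.708 bits/symbol

Repeatedly combine the two least-probable nodes; the expected code length is the sum of the merged weights.
merge 1/36 + 1/24 → 5/72
merge 1/18 + 5/72 → 1/8
merge 1/9 + 1/8 → 17/72
merge 1/8 + 11/72 → 5/18
merge 5/24 + 17/72 → 4/9
merge 5/18 + 5/18 → 5/9
merge 4/9 + 5/9 → 1
L = 5/72 + 1/8 + 17/72 + 5/18 + 4/9 + 5/9 + 1 = 65/24 ≈ 2.708 bits/symbol.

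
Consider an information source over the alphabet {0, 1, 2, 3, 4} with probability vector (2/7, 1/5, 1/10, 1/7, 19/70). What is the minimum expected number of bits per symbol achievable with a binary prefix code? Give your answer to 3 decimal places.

2.243 bits/symbol

Repeatedly combine the two least-probable nodes; the expected code length is the sum of the merged weights.
merge 1/10 + 1/7 → 17/70
merge 1/5 + 17/70 → 31/70
merge 19/70 + 2/7 → 39/70
merge 31/70 + 39/70 → 1
L = 17/70 + 31/70 + 39/70 + 1 = 157/70 ≈ 2.243 bits/symbol.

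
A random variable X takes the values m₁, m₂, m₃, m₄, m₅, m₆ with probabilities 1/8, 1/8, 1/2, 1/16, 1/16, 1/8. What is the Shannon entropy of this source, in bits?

2.125 bits

Each probability is a power of 1/2, so log₂(1/p) is an integer.
H = Σ p·log₂(1/p) = 1/8·3 + 1/8·3 + 1/2·1 + 1/16·4 + 1/16·4 + 1/8·3 = 2.125 bits.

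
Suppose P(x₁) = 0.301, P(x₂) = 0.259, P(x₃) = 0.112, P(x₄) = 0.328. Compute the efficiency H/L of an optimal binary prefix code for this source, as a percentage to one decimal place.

95.4%

Entropy H = −Σ p log₂ p ≈ 1.9074 bits.
Huffman merges: 14/125+259/1000→371/1000; 301/1000+41/125→629/1000; 371/1000+629/1000→1. L = 2 ≈ 2.0000.
Efficiency = H/L = 1.9074/2.0000 = 95.4%.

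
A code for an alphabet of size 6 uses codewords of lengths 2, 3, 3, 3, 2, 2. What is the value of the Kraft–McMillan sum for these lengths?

1.125

With common denominator 2^3 = 8: Σ 2^(−ℓᵢ) = 2/8 + 1/8 + 1/8 + 1/8 + 2/8 + 2/8 = 9/8 = 1.125.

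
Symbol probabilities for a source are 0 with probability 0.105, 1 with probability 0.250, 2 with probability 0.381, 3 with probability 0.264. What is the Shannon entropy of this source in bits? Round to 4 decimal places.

H = −Σ pᵢ log₂ pᵢ.
−0.105·log₂(0.105) = 0.3414
−0.250·log₂(0.250) = 0.5000
−0.381·log₂(0.381) = 0.5304
−0.264·log₂(0.264) = 0.5072
Sum ≈ 1.8791 → 1.8791 bits.

1.8791 bits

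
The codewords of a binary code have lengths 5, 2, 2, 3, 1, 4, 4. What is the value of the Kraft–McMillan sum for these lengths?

With common denominator 2^5 = 32: Σ 2^(−ℓᵢ) = 1/32 + 8/32 + 8/32 + 4/32 + 16/32 + 2/32 + 2/32 = 41/32 = 1.28125.

1.28125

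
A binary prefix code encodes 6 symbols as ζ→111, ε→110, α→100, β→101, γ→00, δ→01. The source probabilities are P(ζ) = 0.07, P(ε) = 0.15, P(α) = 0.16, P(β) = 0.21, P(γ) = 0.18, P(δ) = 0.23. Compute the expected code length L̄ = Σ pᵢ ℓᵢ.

2.59 bits/symbol

L̄ = Σ pᵢ·ℓᵢ = 0.07·3 + 0.15·3 + 0.16·3 + 0.21·3 + 0.18·2 + 0.23·2 = 2.59 bits/symbol.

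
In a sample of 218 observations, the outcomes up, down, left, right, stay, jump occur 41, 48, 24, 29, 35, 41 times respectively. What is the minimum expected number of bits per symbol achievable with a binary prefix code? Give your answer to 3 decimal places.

2.592 bits/symbol

Probabilities are the counts divided by 218.
Repeatedly combine the two least-probable nodes; the expected code length is the sum of the merged weights.
merge 12/109 + 29/218 → 53/218
merge 35/218 + 41/218 → 38/109
merge 41/218 + 24/109 → 89/218
merge 53/218 + 38/109 → 129/218
merge 89/218 + 129/218 → 1
L = 53/218 + 38/109 + 89/218 + 129/218 + 1 = 565/218 ≈ 2.592 bits/symbol.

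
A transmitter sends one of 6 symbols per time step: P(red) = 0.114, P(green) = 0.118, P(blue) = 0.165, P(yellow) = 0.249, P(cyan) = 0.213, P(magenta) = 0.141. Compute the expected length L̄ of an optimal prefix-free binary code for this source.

2.538 bits/symbol

Repeatedly combine the two least-probable nodes; the expected code length is the sum of the merged weights.
merge 57/500 + 59/500 → 29/125
merge 141/1000 + 33/200 → 153/500
merge 213/1000 + 29/125 → 89/200
merge 249/1000 + 153/500 → 111/200
merge 89/200 + 111/200 → 1
L = 29/125 + 153/500 + 89/200 + 111/200 + 1 = 1269/500 = 2.538 bits/symbol.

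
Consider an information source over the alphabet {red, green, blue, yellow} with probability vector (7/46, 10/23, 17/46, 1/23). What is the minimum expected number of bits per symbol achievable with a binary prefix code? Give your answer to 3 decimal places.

1.761 bits/symbol

Repeatedly combine the two least-probable nodes; the expected code length is the sum of the merged weights.
merge 1/23 + 7/46 → 9/46
merge 9/46 + 17/46 → 13/23
merge 10/23 + 13/23 → 1
L = 9/46 + 13/23 + 1 = 81/46 ≈ 1.761 bits/symbol.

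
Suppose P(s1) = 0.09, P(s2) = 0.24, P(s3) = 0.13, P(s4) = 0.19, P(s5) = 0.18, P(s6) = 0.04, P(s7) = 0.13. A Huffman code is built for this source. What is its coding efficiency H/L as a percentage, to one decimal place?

Entropy H = −Σ p log₂ p ≈ 2.6584 bits.
Huffman merges: 1/25+9/100→13/100; 13/100+13/100→13/50; 13/100+9/50→31/100; 19/100+6/25→43/100; 13/50+31/100→57/100; 43/100+57/100→1. L = 27/10 ≈ 2.7000.
Efficiency = H/L = 2.6584/2.7000 = 98.5%.

98.5%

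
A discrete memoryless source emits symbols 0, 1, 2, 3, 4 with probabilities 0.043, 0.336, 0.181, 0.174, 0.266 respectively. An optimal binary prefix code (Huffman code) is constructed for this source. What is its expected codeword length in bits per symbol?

Repeatedly combine the two least-probable nodes; the expected code length is the sum of the merged weights.
merge 43/1000 + 87/500 → 217/1000
merge 181/1000 + 217/1000 → 199/500
merge 133/500 + 42/125 → 301/500
merge 199/500 + 301/500 → 1
L = 217/1000 + 199/500 + 301/500 + 1 = 2217/1000 = 2.217 bits/symbol.

2.217 bits/symbol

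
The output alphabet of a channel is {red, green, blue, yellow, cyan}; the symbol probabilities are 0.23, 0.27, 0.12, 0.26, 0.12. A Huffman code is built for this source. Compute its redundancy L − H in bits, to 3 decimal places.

Entropy H = −Σ p log₂ p ≈ 2.2371 bits.
Huffman merges: 3/25+3/25→6/25; 23/100+6/25→47/100; 13/50+27/100→53/100; 47/100+53/100→1. L = 56/25 ≈ 2.2400.
L − H = 2.2400 − 2.2371 = 0.003 bits.

0.003 bits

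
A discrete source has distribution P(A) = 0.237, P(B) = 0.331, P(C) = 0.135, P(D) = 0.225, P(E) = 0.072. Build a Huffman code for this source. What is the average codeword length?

2.207 bits/symbol

Repeatedly combine the two least-probable nodes; the expected code length is the sum of the merged weights.
merge 9/125 + 27/200 → 207/1000
merge 207/1000 + 9/40 → 54/125
merge 237/1000 + 331/1000 → 71/125
merge 54/125 + 71/125 → 1
L = 207/1000 + 54/125 + 71/125 + 1 = 2207/1000 = 2.207 bits/symbol.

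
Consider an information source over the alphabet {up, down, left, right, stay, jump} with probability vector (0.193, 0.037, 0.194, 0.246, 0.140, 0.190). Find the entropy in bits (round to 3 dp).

2.443 bits

H = −Σ pᵢ log₂ pᵢ.
−0.193·log₂(0.193) = 0.4581
−0.037·log₂(0.037) = 0.1760
−0.194·log₂(0.194) = 0.4590
−0.246·log₂(0.246) = 0.4977
−0.140·log₂(0.140) = 0.3971
−0.190·log₂(0.190) = 0.4552
Sum ≈ 2.4431 → 2.443 bits.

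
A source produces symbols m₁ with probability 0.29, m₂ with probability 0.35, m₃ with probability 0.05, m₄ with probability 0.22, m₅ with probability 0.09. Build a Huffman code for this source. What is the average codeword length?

2.14 bits/symbol

Repeatedly combine the two least-probable nodes; the expected code length is the sum of the merged weights.
merge 1/20 + 9/100 → 7/50
merge 7/50 + 11/50 → 9/25
merge 29/100 + 7/20 → 16/25
merge 9/25 + 16/25 → 1
L = 7/50 + 9/25 + 16/25 + 1 = 107/50 = 2.14 bits/symbol.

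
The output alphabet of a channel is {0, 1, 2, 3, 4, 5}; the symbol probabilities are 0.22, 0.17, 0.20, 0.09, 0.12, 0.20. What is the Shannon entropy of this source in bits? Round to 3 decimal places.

2.524 bits

H = −Σ pᵢ log₂ pᵢ.
−0.22·log₂(0.22) = 0.4806
−0.17·log₂(0.17) = 0.4346
−0.20·log₂(0.20) = 0.4644
−0.09·log₂(0.09) = 0.3127
−0.12·log₂(0.12) = 0.3671
−0.20·log₂(0.20) = 0.4644
Sum ≈ 2.5237 → 2.524 bits.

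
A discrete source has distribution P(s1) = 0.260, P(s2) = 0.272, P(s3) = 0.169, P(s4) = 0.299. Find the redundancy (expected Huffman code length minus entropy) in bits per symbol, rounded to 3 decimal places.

Entropy H = −Σ p log₂ p ≈ 1.9705 bits.
Huffman merges: 169/1000+13/50→429/1000; 34/125+299/1000→571/1000; 429/1000+571/1000→1. L = 2 ≈ 2.0000.
L − H = 2.0000 − 1.9705 = 0.030 bits.

0.030 bits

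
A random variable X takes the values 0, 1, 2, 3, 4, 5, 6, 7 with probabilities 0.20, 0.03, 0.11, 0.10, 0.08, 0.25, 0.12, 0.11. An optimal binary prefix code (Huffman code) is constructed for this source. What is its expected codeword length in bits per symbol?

Repeatedly combine the two least-probable nodes; the expected code length is the sum of the merged weights.
merge 3/100 + 2/25 → 11/100
merge 1/10 + 11/100 → 21/100
merge 11/100 + 11/100 → 11/50
merge 3/25 + 1/5 → 8/25
merge 21/100 + 11/50 → 43/100
merge 1/4 + 8/25 → 57/100
merge 43/100 + 57/100 → 1
L = 11/100 + 21/100 + 11/50 + 8/25 + 43/100 + 57/100 + 1 = 143/50 = 2.86 bits/symbol.

2.86 bits/symbol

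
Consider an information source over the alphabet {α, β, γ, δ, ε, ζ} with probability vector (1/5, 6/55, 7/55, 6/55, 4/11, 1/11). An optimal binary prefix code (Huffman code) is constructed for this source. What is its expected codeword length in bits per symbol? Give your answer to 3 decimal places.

2.436 bits/symbol

Repeatedly combine the two least-probable nodes; the expected code length is the sum of the merged weights.
merge 1/11 + 6/55 → 1/5
merge 6/55 + 7/55 → 13/55
merge 1/5 + 1/5 → 2/5
merge 13/55 + 4/11 → 3/5
merge 2/5 + 3/5 → 1
L = 1/5 + 13/55 + 2/5 + 3/5 + 1 = 134/55 ≈ 2.436 bits/symbol.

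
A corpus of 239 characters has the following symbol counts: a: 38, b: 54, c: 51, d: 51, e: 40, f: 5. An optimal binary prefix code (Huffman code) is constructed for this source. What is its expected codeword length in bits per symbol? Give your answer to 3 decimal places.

Probabilities are the counts divided by 239.
Repeatedly combine the two least-probable nodes; the expected code length is the sum of the merged weights.
merge 5/239 + 38/239 → 43/239
merge 40/239 + 43/239 → 83/239
merge 51/239 + 51/239 → 102/239
merge 54/239 + 83/239 → 137/239
merge 102/239 + 137/239 → 1
L = 43/239 + 83/239 + 102/239 + 137/239 + 1 = 604/239 ≈ 2.527 bits/symbol.

2.527 bits/symbol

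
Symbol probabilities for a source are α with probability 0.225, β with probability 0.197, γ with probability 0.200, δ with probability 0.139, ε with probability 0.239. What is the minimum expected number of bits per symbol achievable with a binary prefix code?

Repeatedly combine the two least-probable nodes; the expected code length is the sum of the merged weights.
merge 139/1000 + 197/1000 → 42/125
merge 1/5 + 9/40 → 17/40
merge 239/1000 + 42/125 → 23/40
merge 17/40 + 23/40 → 1
L = 42/125 + 17/40 + 23/40 + 1 = 292/125 = 2.336 bits/symbol.

2.336 bits/symbol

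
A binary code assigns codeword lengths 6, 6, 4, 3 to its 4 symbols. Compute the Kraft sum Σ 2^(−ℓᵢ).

0.21875

With common denominator 2^6 = 64: Σ 2^(−ℓᵢ) = 1/64 + 1/64 + 4/64 + 8/64 = 14/64 = 0.21875.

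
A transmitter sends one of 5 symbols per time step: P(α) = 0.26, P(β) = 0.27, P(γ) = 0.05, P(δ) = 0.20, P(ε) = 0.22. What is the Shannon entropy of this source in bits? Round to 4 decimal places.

2.1764 bits

H = −Σ pᵢ log₂ pᵢ.
−0.26·log₂(0.26) = 0.5053
−0.27·log₂(0.27) = 0.5100
−0.05·log₂(0.05) = 0.2161
−0.20·log₂(0.20) = 0.4644
−0.22·log₂(0.22) = 0.4806
Sum ≈ 2.1764 → 2.1764 bits.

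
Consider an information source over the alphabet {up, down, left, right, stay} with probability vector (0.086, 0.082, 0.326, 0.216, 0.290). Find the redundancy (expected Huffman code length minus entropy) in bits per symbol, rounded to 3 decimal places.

0.045 bits

Entropy H = −Σ p log₂ p ≈ 2.1229 bits.
Huffman merges: 41/500+43/500→21/125; 21/125+27/125→48/125; 29/100+163/500→77/125; 48/125+77/125→1. L = 271/125 ≈ 2.1680.
L − H = 2.1680 − 2.1229 = 0.045 bits.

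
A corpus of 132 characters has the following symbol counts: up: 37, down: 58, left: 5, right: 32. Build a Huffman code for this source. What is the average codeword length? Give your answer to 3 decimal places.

1.841 bits/symbol

Probabilities are the counts divided by 132.
Repeatedly combine the two least-probable nodes; the expected code length is the sum of the merged weights.
merge 5/132 + 8/33 → 37/132
merge 37/132 + 37/132 → 37/66
merge 29/66 + 37/66 → 1
L = 37/132 + 37/66 + 1 = 81/44 ≈ 1.841 bits/symbol.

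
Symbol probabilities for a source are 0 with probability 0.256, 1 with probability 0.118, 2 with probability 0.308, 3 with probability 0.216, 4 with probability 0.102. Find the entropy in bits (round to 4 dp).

H = −Σ pᵢ log₂ pᵢ.
−0.256·log₂(0.256) = 0.5032
−0.118·log₂(0.118) = 0.3638
−0.308·log₂(0.308) = 0.5233
−0.216·log₂(0.216) = 0.4776
−0.102·log₂(0.102) = 0.3359
Sum ≈ 2.2038 → 2.2038 bits.

2.2038 bits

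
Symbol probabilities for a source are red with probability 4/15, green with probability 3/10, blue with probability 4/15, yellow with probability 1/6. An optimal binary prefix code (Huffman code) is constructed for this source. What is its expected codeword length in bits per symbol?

Repeatedly combine the two least-probable nodes; the expected code length is the sum of the merged weights.
merge 1/6 + 4/15 → 13/30
merge 4/15 + 3/10 → 17/30
merge 13/30 + 17/30 → 1
L = 13/30 + 17/30 + 1 = 2 bits/symbol.

2 bits/symbol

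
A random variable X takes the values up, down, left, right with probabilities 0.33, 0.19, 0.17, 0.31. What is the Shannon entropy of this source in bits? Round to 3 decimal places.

1.941 bits

H = −Σ pᵢ log₂ pᵢ.
−0.33·log₂(0.33) = 0.5278
−0.19·log₂(0.19) = 0.4552
−0.17·log₂(0.17) = 0.4346
−0.31·log₂(0.31) = 0.5238
Sum ≈ 1.9414 → 1.941 bits.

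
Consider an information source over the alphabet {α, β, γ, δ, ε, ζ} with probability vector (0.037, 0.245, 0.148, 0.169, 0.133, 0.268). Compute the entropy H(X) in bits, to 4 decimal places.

H = −Σ pᵢ log₂ pᵢ.
−0.037·log₂(0.037) = 0.1760
−0.245·log₂(0.245) = 0.4971
−0.148·log₂(0.148) = 0.4079
−0.169·log₂(0.169) = 0.4335
−0.133·log₂(0.133) = 0.3871
−0.268·log₂(0.268) = 0.5091
Sum ≈ 2.4107 → 2.4107 bits.

2.4107 bits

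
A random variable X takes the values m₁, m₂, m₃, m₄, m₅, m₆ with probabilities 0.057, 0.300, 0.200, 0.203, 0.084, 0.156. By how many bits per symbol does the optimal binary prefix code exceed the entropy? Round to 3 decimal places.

0.032 bits

Entropy H = −Σ p log₂ p ≈ 2.4064 bits.
Huffman merges: 57/1000+21/250→141/1000; 141/1000+39/250→297/1000; 1/5+203/1000→403/1000; 297/1000+3/10→597/1000; 403/1000+597/1000→1. L = 1219/500 ≈ 2.4380.
L − H = 2.4380 − 2.4064 = 0.032 bits.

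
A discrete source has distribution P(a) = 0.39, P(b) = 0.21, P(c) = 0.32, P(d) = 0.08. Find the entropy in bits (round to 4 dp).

1.8202 bits

H = −Σ pᵢ log₂ pᵢ.
−0.39·log₂(0.39) = 0.5298
−0.21·log₂(0.21) = 0.4728
−0.32·log₂(0.32) = 0.5260
−0.08·log₂(0.08) = 0.2915
Sum ≈ 1.8202 → 1.8202 bits.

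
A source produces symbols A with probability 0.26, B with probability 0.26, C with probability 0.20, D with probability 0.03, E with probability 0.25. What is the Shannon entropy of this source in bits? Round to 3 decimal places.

H = −Σ pᵢ log₂ pᵢ.
−0.26·log₂(0.26) = 0.5053
−0.26·log₂(0.26) = 0.5053
−0.20·log₂(0.20) = 0.4644
−0.03·log₂(0.03) = 0.1518
−0.25·log₂(0.25) = 0.5000
Sum ≈ 2.1267 → 2.127 bits.

2.127 bits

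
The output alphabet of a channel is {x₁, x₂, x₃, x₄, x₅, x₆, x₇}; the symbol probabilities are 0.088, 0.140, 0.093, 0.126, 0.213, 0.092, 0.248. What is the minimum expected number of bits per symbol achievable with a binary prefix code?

2.719 bits/symbol

Repeatedly combine the two least-probable nodes; the expected code length is the sum of the merged weights.
merge 11/125 + 23/250 → 9/50
merge 93/1000 + 63/500 → 219/1000
merge 7/50 + 9/50 → 8/25
merge 213/1000 + 219/1000 → 54/125
merge 31/125 + 8/25 → 71/125
merge 54/125 + 71/125 → 1
L = 9/50 + 219/1000 + 8/25 + 54/125 + 71/125 + 1 = 2719/1000 = 2.719 bits/symbol.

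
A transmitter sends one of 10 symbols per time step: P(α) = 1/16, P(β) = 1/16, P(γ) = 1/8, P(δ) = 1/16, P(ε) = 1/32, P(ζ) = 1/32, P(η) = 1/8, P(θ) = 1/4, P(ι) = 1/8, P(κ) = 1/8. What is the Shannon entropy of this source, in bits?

3.0625 bits

Each probability is a power of 1/2, so log₂(1/p) is an integer.
H = Σ p·log₂(1/p) = 1/16·4 + 1/16·4 + 1/8·3 + 1/16·4 + 1/32·5 + 1/32·5 + 1/8·3 + 1/4·2 + 1/8·3 + 1/8·3 = 3.0625 bits.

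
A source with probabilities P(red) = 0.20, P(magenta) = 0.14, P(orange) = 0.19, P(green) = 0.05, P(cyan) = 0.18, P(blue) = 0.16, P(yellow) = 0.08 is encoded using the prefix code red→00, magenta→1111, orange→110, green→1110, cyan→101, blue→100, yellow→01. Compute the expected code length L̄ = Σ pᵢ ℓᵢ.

2.91 bits/symbol

L̄ = Σ pᵢ·ℓᵢ = 0.20·2 + 0.14·4 + 0.19·3 + 0.05·4 + 0.18·3 + 0.16·3 + 0.08·2 = 2.91 bits/symbol.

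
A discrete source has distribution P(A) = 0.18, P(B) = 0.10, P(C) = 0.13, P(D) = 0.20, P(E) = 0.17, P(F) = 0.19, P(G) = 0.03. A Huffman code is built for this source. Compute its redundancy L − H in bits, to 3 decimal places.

Entropy H = −Σ p log₂ p ≈ 2.6661 bits.
Huffman merges: 3/100+1/10→13/100; 13/100+13/100→13/50; 17/100+9/50→7/20; 19/100+1/5→39/100; 13/50+7/20→61/100; 39/100+61/100→1. L = 137/50 ≈ 2.7400.
L − H = 2.7400 − 2.6661 = 0.074 bits.

0.074 bits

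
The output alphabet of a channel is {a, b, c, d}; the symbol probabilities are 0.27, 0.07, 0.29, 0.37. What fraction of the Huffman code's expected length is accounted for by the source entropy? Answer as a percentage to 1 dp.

Entropy H = −Σ p log₂ p ≈ 1.8272 bits.
Huffman merges: 7/100+27/100→17/50; 29/100+17/50→63/100; 37/100+63/100→1. L = 197/100 ≈ 1.9700.
Efficiency = H/L = 1.8272/1.9700 = 92.8%.

92.8%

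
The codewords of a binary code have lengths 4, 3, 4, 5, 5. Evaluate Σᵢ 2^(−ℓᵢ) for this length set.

0.3125

With common denominator 2^5 = 32: Σ 2^(−ℓᵢ) = 2/32 + 4/32 + 2/32 + 1/32 + 1/32 = 10/32 = 0.3125.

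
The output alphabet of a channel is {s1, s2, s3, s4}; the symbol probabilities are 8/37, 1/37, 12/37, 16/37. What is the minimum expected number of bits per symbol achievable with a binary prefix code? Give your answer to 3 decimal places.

Repeatedly combine the two least-probable nodes; the expected code length is the sum of the merged weights.
merge 1/37 + 8/37 → 9/37
merge 9/37 + 12/37 → 21/37
merge 16/37 + 21/37 → 1
L = 9/37 + 21/37 + 1 = 67/37 ≈ 1.811 bits/symbol.

1.811 bits/symbol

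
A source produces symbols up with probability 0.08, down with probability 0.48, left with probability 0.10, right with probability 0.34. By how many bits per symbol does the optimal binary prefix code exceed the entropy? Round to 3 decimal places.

Entropy H = −Σ p log₂ p ≈ 1.6611 bits.
Huffman merges: 2/25+1/10→9/50; 9/50+17/50→13/25; 12/25+13/25→1. L = 17/10 ≈ 1.7000.
L − H = 1.7000 − 1.6611 = 0.039 bits.

0.039 bits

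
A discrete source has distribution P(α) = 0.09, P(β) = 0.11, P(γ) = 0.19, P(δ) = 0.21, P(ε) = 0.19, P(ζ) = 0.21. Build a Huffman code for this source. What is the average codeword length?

Repeatedly combine the two least-probable nodes; the expected code length is the sum of the merged weights.
merge 9/100 + 11/100 → 1/5
merge 19/100 + 19/100 → 19/50
merge 1/5 + 21/100 → 41/100
merge 21/100 + 19/50 → 59/100
merge 41/100 + 59/100 → 1
L = 1/5 + 19/50 + 41/100 + 59/100 + 1 = 129/50 = 2.58 bits/symbol.

2.58 bits/symbol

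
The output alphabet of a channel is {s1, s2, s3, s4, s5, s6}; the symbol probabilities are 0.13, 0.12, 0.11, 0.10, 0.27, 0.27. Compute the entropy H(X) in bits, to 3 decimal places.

H = −Σ pᵢ log₂ pᵢ.
−0.13·log₂(0.13) = 0.3826
−0.12·log₂(0.12) = 0.3671
−0.11·log₂(0.11) = 0.3503
−0.10·log₂(0.10) = 0.3322
−0.27·log₂(0.27) = 0.5100
−0.27·log₂(0.27) = 0.5100
Sum ≈ 2.4522 → 2.452 bits.

2.452 bits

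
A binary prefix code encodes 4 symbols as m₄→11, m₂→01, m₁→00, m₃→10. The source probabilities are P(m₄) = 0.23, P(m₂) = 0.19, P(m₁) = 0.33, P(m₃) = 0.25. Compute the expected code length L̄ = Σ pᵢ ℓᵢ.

L̄ = Σ pᵢ·ℓᵢ = 0.23·2 + 0.19·2 + 0.33·2 + 0.25·2 = 2 bits/symbol.

2 bits/symbol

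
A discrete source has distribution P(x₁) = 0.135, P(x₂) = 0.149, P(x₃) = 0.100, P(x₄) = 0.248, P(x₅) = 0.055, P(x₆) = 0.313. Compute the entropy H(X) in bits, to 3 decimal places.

H = −Σ pᵢ log₂ pᵢ.
−0.135·log₂(0.135) = 0.3900
−0.149·log₂(0.149) = 0.4092
−0.100·log₂(0.100) = 0.3322
−0.248·log₂(0.248) = 0.4989
−0.055·log₂(0.055) = 0.2301
−0.313·log₂(0.313) = 0.5245
Sum ≈ 2.3850 → 2.385 bits.

2.385 bits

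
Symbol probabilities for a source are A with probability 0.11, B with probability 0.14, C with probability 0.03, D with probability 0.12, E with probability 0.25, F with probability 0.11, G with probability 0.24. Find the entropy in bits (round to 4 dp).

H = −Σ pᵢ log₂ pᵢ.
−0.11·log₂(0.11) = 0.3503
−0.14·log₂(0.14) = 0.3971
−0.03·log₂(0.03) = 0.1518
−0.12·log₂(0.12) = 0.3671
−0.25·log₂(0.25) = 0.5000
−0.11·log₂(0.11) = 0.3503
−0.24·log₂(0.24) = 0.4941
Sum ≈ 2.6107 → 2.6107 bits.

2.6107 bits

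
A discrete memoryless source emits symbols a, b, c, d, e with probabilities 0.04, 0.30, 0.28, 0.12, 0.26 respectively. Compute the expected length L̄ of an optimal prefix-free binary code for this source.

Repeatedly combine the two least-probable nodes; the expected code length is the sum of the merged weights.
merge 1/25 + 3/25 → 4/25
merge 4/25 + 13/50 → 21/50
merge 7/25 + 3/10 → 29/50
merge 21/50 + 29/50 → 1
L = 4/25 + 21/50 + 29/50 + 1 = 54/25 = 2.16 bits/symbol.

2.16 bits/symbol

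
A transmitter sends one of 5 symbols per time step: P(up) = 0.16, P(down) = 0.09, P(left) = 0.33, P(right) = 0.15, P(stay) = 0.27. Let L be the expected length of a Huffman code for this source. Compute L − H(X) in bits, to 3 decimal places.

0.056 bits

Entropy H = −Σ p log₂ p ≈ 2.1841 bits.
Huffman merges: 9/100+3/20→6/25; 4/25+6/25→2/5; 27/100+33/100→3/5; 2/5+3/5→1. L = 56/25 ≈ 2.2400.
L − H = 2.2400 − 2.1841 = 0.056 bits.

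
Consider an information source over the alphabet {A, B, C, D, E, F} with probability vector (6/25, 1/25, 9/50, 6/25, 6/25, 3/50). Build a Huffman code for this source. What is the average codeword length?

Repeatedly combine the two least-probable nodes; the expected code length is the sum of the merged weights.
merge 1/25 + 3/50 → 1/10
merge 1/10 + 9/50 → 7/25
merge 6/25 + 6/25 → 12/25
merge 6/25 + 7/25 → 13/25
merge 12/25 + 13/25 → 1
L = 1/10 + 7/25 + 12/25 + 13/25 + 1 = 119/50 = 2.38 bits/symbol.

2.38 bits/symbol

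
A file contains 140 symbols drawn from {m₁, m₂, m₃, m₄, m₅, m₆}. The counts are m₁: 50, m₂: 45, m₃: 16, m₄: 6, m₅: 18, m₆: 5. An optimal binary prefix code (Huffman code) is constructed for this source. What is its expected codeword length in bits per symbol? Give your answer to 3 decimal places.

2.236 bits/symbol

Probabilities are the counts divided by 140.
Repeatedly combine the two least-probable nodes; the expected code length is the sum of the merged weights.
merge 1/28 + 3/70 → 11/140
merge 11/140 + 4/35 → 27/140
merge 9/70 + 27/140 → 9/28
merge 9/28 + 9/28 → 9/14
merge 5/14 + 9/14 → 1
L = 11/140 + 27/140 + 9/28 + 9/14 + 1 = 313/140 ≈ 2.236 bits/symbol.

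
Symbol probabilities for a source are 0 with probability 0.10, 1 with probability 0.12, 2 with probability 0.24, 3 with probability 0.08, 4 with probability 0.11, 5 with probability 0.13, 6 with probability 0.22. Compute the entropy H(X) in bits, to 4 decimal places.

H = −Σ pᵢ log₂ pᵢ.
−0.10·log₂(0.10) = 0.3322
−0.12·log₂(0.12) = 0.3671
−0.24·log₂(0.24) = 0.4941
−0.08·log₂(0.08) = 0.2915
−0.11·log₂(0.11) = 0.3503
−0.13·log₂(0.13) = 0.3826
−0.22·log₂(0.22) = 0.4806
Sum ≈ 2.6984 → 2.6984 bits.

2.6984 bits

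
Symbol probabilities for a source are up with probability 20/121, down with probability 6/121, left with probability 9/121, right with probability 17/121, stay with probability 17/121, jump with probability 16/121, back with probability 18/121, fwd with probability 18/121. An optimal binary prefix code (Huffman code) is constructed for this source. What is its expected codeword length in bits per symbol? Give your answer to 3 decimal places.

Repeatedly combine the two least-probable nodes; the expected code length is the sum of the merged weights.
merge 6/121 + 9/121 → 15/121
merge 15/121 + 16/121 → 31/121
merge 17/121 + 17/121 → 34/121
merge 18/121 + 18/121 → 36/121
merge 20/121 + 31/121 → 51/121
merge 34/121 + 36/121 → 70/121
merge 51/121 + 70/121 → 1
L = 15/121 + 31/121 + 34/121 + 36/121 + 51/121 + 70/121 + 1 = 358/121 ≈ 2.959 bits/symbol.

2.959 bits/symbol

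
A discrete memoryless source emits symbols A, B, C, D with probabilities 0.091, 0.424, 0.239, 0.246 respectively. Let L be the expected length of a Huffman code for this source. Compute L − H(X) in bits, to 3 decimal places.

Entropy H = −Σ p log₂ p ≈ 1.8308 bits.
Huffman merges: 91/1000+239/1000→33/100; 123/500+33/100→72/125; 53/125+72/125→1. L = 953/500 ≈ 1.9060.
L − H = 1.9060 − 1.8308 = 0.075 bits.

0.075 bits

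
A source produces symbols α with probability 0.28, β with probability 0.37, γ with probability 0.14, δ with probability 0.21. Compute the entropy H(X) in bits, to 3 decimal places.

1.915 bits

H = −Σ pᵢ log₂ pᵢ.
−0.28·log₂(0.28) = 0.5142
−0.37·log₂(0.37) = 0.5307
−0.14·log₂(0.14) = 0.3971
−0.21·log₂(0.21) = 0.4728
Sum ≈ 1.9149 → 1.915 bits.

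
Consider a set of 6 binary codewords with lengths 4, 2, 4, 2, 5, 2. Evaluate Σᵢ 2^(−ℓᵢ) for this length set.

0.90625

With common denominator 2^5 = 32: Σ 2^(−ℓᵢ) = 2/32 + 8/32 + 2/32 + 8/32 + 1/32 + 8/32 = 29/32 = 0.90625.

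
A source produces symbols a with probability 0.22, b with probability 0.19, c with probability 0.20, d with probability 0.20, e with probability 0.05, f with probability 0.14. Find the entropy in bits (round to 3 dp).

2.478 bits

H = −Σ pᵢ log₂ pᵢ.
−0.22·log₂(0.22) = 0.4806
−0.19·log₂(0.19) = 0.4552
−0.20·log₂(0.20) = 0.4644
−0.20·log₂(0.20) = 0.4644
−0.05·log₂(0.05) = 0.2161
−0.14·log₂(0.14) = 0.3971
Sum ≈ 2.4778 → 2.478 bits.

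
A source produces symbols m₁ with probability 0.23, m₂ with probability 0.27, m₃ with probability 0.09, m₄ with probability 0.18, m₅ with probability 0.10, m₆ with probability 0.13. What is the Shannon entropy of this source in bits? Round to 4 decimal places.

H = −Σ pᵢ log₂ pᵢ.
−0.23·log₂(0.23) = 0.4877
−0.27·log₂(0.27) = 0.5100
−0.09·log₂(0.09) = 0.3127
−0.18·log₂(0.18) = 0.4453
−0.10·log₂(0.10) = 0.3322
−0.13·log₂(0.13) = 0.3826
Sum ≈ 2.4705 → 2.4705 bits.

2.4705 bits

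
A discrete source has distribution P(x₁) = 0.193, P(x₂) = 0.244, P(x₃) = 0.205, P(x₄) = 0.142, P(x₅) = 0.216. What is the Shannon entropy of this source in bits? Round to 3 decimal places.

2.301 bits

H = −Σ pᵢ log₂ pᵢ.
−0.193·log₂(0.193) = 0.4581
−0.244·log₂(0.244) = 0.4966
−0.205·log₂(0.205) = 0.4687
−0.142·log₂(0.142) = 0.3999
−0.216·log₂(0.216) = 0.4776
Sum ≈ 2.3007 → 2.301 bits.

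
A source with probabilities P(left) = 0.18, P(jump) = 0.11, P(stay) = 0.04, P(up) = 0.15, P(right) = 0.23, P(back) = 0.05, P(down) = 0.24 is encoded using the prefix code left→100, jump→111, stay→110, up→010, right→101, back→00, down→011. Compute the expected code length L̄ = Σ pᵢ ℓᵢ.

L̄ = Σ pᵢ·ℓᵢ = 0.18·3 + 0.11·3 + 0.04·3 + 0.15·3 + 0.23·3 + 0.05·2 + 0.24·3 = 2.95 bits/symbol.

2.95 bits/symbol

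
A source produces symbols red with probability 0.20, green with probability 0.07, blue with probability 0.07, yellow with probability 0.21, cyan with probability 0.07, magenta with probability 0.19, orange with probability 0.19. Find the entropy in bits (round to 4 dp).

H = −Σ pᵢ log₂ pᵢ.
−0.20·log₂(0.20) = 0.4644
−0.07·log₂(0.07) = 0.2686
−0.07·log₂(0.07) = 0.2686
−0.21·log₂(0.21) = 0.4728
−0.07·log₂(0.07) = 0.2686
−0.19·log₂(0.19) = 0.4552
−0.19·log₂(0.19) = 0.4552
Sum ≈ 2.6533 → 2.6533 bits.

2.6533 bits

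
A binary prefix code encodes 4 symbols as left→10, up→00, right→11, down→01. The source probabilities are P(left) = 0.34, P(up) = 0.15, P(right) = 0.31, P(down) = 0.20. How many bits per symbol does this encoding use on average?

L̄ = Σ pᵢ·ℓᵢ = 0.34·2 + 0.15·2 + 0.31·2 + 0.20·2 = 2 bits/symbol.

2 bits/symbol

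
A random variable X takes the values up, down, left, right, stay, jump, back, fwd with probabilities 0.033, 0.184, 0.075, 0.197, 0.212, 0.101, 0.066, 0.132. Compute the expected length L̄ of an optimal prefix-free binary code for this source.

Repeatedly combine the two least-probable nodes; the expected code length is the sum of the merged weights.
merge 33/1000 + 33/500 → 99/1000
merge 3/40 + 99/1000 → 87/500
merge 101/1000 + 33/250 → 233/1000
merge 87/500 + 23/125 → 179/500
merge 197/1000 + 53/250 → 409/1000
merge 233/1000 + 179/500 → 591/1000
merge 409/1000 + 591/1000 → 1
L = 99/1000 + 87/500 + 233/1000 + 179/500 + 409/1000 + 591/1000 + 1 = 358/125 = 2.864 bits/symbol.

2.864 bits/symbol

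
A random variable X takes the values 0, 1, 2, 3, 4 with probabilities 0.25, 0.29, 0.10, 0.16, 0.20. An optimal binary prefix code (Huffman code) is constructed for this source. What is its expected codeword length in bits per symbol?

2.26 bits/symbol

Repeatedly combine the two least-probable nodes; the expected code length is the sum of the merged weights.
merge 1/10 + 4/25 → 13/50
merge 1/5 + 1/4 → 9/20
merge 13/50 + 29/100 → 11/20
merge 9/20 + 11/20 → 1
L = 13/50 + 9/20 + 11/20 + 1 = 113/50 = 2.26 bits/symbol.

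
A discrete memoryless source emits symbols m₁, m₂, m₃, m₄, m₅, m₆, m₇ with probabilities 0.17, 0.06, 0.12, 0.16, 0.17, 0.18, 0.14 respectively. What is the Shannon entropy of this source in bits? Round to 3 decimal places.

H = −Σ pᵢ log₂ pᵢ.
−0.17·log₂(0.17) = 0.4346
−0.06·log₂(0.06) = 0.2435
−0.12·log₂(0.12) = 0.3671
−0.16·log₂(0.16) = 0.4230
−0.17·log₂(0.17) = 0.4346
−0.18·log₂(0.18) = 0.4453
−0.14·log₂(0.14) = 0.3971
Sum ≈ 2.7452 → 2.745 bits.

2.745 bits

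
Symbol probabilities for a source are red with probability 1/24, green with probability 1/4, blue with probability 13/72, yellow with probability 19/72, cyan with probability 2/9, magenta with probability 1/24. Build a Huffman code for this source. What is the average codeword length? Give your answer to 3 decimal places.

Repeatedly combine the two least-probable nodes; the expected code length is the sum of the merged weights.
merge 1/24 + 1/24 → 1/12
merge 1/12 + 13/72 → 19/72
merge 2/9 + 1/4 → 17/36
merge 19/72 + 19/72 → 19/36
merge 17/36 + 19/36 → 1
L = 1/12 + 19/72 + 17/36 + 19/36 + 1 = 169/72 ≈ 2.347 bits/symbol.

2.347 bits/symbol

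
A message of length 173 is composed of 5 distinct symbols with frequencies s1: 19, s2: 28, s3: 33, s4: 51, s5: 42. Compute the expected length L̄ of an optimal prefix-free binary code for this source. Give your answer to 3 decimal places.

Probabilities are the counts divided by 173.
Repeatedly combine the two least-probable nodes; the expected code length is the sum of the merged weights.
merge 19/173 + 28/173 → 47/173
merge 33/173 + 42/173 → 75/173
merge 47/173 + 51/173 → 98/173
merge 75/173 + 98/173 → 1
L = 47/173 + 75/173 + 98/173 + 1 = 393/173 ≈ 2.272 bits/symbol.

2.272 bits/symbol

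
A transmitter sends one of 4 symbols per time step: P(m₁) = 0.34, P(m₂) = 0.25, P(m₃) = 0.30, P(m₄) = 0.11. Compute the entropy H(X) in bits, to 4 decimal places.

H = −Σ pᵢ log₂ pᵢ.
−0.34·log₂(0.34) = 0.5292
−0.25·log₂(0.25) = 0.5000
−0.30·log₂(0.30) = 0.5211
−0.11·log₂(0.11) = 0.3503
Sum ≈ 1.9006 → 1.9006 bits.

1.9006 bits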